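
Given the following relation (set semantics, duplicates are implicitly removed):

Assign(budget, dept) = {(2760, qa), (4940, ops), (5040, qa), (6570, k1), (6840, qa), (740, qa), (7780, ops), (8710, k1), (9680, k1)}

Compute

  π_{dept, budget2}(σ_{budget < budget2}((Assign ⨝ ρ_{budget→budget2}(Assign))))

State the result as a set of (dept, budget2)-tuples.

ρ[budget→budget2]: schema becomes (budget2, dept); tuples unchanged.
Joining Assign and ρ_{budget→budget2}(Assign) on dept yields {(2760, qa, 2760), (2760, qa, 5040), (2760, qa, 6840), (2760, qa, 740), (4940, ops, 4940), (4940, ops, 7780), (5040, qa, 2760), (5040, qa, 5040), (5040, qa, 6840), (5040, qa, 740), (6570, k1, 6570), (6570, k1, 8710), (6570, k1, 9680), (6840, qa, 2760), (6840, qa, 5040), (6840, qa, 6840), (6840, qa, 740), (740, qa, 2760), (740, qa, 5040), (740, qa, 6840), (740, qa, 740), (7780, ops, 4940), (7780, ops, 7780), (8710, k1, 6570), (8710, k1, 8710), (8710, k1, 9680), (9680, k1, 6570), (9680, k1, 8710), (9680, k1, 9680)}.
Selection budget < budget2: {(2760, qa, 5040), (2760, qa, 6840), (4940, ops, 7780), (5040, qa, 6840), (6570, k1, 8710), (6570, k1, 9680), (740, qa, 2760), (740, qa, 5040), (740, qa, 6840), (8710, k1, 9680)}
π[dept, budget2]: project onto (dept, budget2) (4 duplicate(s) eliminated) → {(k1, 8710), (k1, 9680), (ops, 7780), (qa, 2760), (qa, 5040), (qa, 6840)}

{(k1, 8710), (k1, 9680), (ops, 7780), (qa, 2760), (qa, 5040), (qa, 6840)}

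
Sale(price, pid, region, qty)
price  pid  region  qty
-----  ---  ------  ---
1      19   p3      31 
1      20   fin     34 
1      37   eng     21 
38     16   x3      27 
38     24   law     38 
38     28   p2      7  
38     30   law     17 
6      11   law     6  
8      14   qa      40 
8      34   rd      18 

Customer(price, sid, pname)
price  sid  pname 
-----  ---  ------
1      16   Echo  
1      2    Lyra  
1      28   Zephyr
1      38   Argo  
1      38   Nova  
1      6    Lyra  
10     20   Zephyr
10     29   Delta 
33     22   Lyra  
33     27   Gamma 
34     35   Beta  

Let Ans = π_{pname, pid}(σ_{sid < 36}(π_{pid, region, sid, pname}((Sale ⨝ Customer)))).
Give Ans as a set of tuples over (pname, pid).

{(Echo, 19), (Echo, 20), (Echo, 37), (Lyra, 19), (Lyra, 20), (Lyra, 37), (Zephyr, 19), (Zephyr, 20), (Zephyr, 37)}

Joining Sale and Customer on price yields {(1, 19, p3, 31, 16, Echo), (1, 19, p3, 31, 2, Lyra), (1, 19, p3, 31, 28, Zephyr), (1, 19, p3, 31, 38, Argo), (1, 19, p3, 31, 38, Nova), (1, 19, p3, 31, 6, Lyra), (1, 20, fin, 34, 16, Echo), (1, 20, fin, 34, 2, Lyra), (1, 20, fin, 34, 28, Zephyr), (1, 20, fin, 34, 38, Argo), (1, 20, fin, 34, 38, Nova), (1, 20, fin, 34, 6, Lyra), (1, 37, eng, 21, 16, Echo), (1, 37, eng, 21, 2, Lyra), (1, 37, eng, 21, 28, Zephyr), (1, 37, eng, 21, 38, Argo), (1, 37, eng, 21, 38, Nova), (1, 37, eng, 21, 6, Lyra)}.
Keep only column(s) pid, region, sid, pname: {(19, p3, 16, Echo), (19, p3, 2, Lyra), (19, p3, 28, Zephyr), (19, p3, 38, Argo), (19, p3, 38, Nova), (19, p3, 6, Lyra), (20, fin, 16, Echo), (20, fin, 2, Lyra), (20, fin, 28, Zephyr), (20, fin, 38, Argo), (20, fin, 38, Nova), (20, fin, 6, Lyra), (37, eng, 16, Echo), (37, eng, 2, Lyra), (37, eng, 28, Zephyr), (37, eng, 38, Argo), (37, eng, 38, Nova), (37, eng, 6, Lyra)}
Filtering on sid < 36 leaves {(19, p3, 16, Echo), (19, p3, 2, Lyra), (19, p3, 28, Zephyr), (19, p3, 6, Lyra), (20, fin, 16, Echo), (20, fin, 2, Lyra), (20, fin, 28, Zephyr), (20, fin, 6, Lyra), (37, eng, 16, Echo), (37, eng, 2, Lyra), (37, eng, 28, Zephyr), (37, eng, 6, Lyra)}.
Keep only column(s) pname, pid (3 duplicate(s) eliminated): {(Echo, 19), (Echo, 20), (Echo, 37), (Lyra, 19), (Lyra, 20), (Lyra, 37), (Zephyr, 19), (Zephyr, 20), (Zephyr, 37)}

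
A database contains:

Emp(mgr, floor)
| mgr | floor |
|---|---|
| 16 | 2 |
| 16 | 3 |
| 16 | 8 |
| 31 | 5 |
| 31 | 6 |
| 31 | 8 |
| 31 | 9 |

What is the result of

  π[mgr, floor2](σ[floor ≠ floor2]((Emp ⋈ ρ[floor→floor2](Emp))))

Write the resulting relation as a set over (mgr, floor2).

ρ[floor→floor2]: schema becomes (mgr, floor2); tuples unchanged.
Emp ⋈ ρ[floor→floor2](Emp) (natural join on mgr): {(16, 2, 2), (16, 2, 3), (16, 2, 8), (16, 3, 2), (16, 3, 3), (16, 3, 8), (16, 8, 2), (16, 8, 3), (16, 8, 8), (31, 5, 5), (31, 5, 6), (31, 5, 8), (31, 5, 9), (31, 6, 5), (31, 6, 6), (31, 6, 8), (31, 6, 9), (31, 8, 5), (31, 8, 6), (31, 8, 8), (31, 8, 9), (31, 9, 5), (31, 9, 6), (31, 9, 8), (31, 9, 9)}
Filtering on floor ≠ floor2 leaves {(16, 2, 3), (16, 2, 8), (16, 3, 2), (16, 3, 8), (16, 8, 2), (16, 8, 3), (31, 5, 6), (31, 5, 8), (31, 5, 9), (31, 6, 5), (31, 6, 8), (31, 6, 9), (31, 8, 5), (31, 8, 6), (31, 8, 9), (31, 9, 5), (31, 9, 6), (31, 9, 8)}.
Projecting to mgr, floor2 (11 duplicate(s) eliminated): {(16, 2), (16, 3), (16, 8), (31, 5), (31, 6), (31, 8), (31, 9)}

{(16, 2), (16, 3), (16, 8), (31, 5), (31, 6), (31, 8), (31, 9)}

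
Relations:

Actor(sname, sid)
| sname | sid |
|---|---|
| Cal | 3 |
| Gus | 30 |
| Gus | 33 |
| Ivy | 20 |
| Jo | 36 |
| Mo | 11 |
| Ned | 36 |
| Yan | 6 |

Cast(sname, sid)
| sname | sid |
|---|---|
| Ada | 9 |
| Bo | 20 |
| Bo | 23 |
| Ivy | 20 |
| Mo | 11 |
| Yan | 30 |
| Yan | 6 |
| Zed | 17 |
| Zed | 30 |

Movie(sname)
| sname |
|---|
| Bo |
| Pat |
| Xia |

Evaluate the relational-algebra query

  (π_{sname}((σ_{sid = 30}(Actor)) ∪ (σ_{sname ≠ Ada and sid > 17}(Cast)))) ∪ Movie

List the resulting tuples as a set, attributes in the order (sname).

{Bo, Gus, Ivy, Pat, Xia, Yan, Zed}

σ[sid = 30]: keep tuples satisfying sid = 30 → {(Gus, 30)}
σ[sname ≠ Ada and sid > 17]: keep tuples satisfying sname ≠ Ada and sid > 17 → {(Bo, 20), (Bo, 23), (Ivy, 20), (Yan, 30), (Zed, 30)}
Union: {(Gus, 30)} with {(Bo, 20), (Bo, 23), (Ivy, 20), (Yan, 30), (Zed, 30)} → {(Bo, 20), (Bo, 23), (Gus, 30), (Ivy, 20), (Yan, 30), (Zed, 30)}
π[sname]: project onto (sname) (1 duplicate(s) eliminated) → {Bo, Gus, Ivy, Yan, Zed}
Union: {Bo, Gus, Ivy, Yan, Zed} with {Bo, Pat, Xia} → {Bo, Gus, Ivy, Pat, Xia, Yan, Zed}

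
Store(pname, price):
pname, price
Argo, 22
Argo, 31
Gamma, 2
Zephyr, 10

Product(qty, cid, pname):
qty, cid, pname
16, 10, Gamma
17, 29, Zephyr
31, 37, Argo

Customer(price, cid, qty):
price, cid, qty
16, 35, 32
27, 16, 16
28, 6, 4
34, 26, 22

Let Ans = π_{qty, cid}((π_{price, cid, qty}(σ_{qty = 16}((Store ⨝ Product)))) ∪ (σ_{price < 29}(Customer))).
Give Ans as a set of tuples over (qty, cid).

Natural join on pname: {(Argo, 22, 31, 37), (Argo, 31, 31, 37), (Gamma, 2, 16, 10), (Zephyr, 10, 17, 29)}
Apply σ_{qty = 16}; surviving tuples: {(Gamma, 2, 16, 10)}
Keep only column(s) price, cid, qty: {(2, 10, 16)}
Apply σ_{price < 29}; surviving tuples: {(16, 35, 32), (27, 16, 16), (28, 6, 4)}
Union: {(2, 10, 16)} with {(16, 35, 32), (27, 16, 16), (28, 6, 4)} → {(16, 35, 32), (2, 10, 16), (27, 16, 16), (28, 6, 4)}
Keep only column(s) qty, cid: {(16, 10), (16, 16), (32, 35), (4, 6)}

{(16, 10), (16, 16), (32, 35), (4, 6)}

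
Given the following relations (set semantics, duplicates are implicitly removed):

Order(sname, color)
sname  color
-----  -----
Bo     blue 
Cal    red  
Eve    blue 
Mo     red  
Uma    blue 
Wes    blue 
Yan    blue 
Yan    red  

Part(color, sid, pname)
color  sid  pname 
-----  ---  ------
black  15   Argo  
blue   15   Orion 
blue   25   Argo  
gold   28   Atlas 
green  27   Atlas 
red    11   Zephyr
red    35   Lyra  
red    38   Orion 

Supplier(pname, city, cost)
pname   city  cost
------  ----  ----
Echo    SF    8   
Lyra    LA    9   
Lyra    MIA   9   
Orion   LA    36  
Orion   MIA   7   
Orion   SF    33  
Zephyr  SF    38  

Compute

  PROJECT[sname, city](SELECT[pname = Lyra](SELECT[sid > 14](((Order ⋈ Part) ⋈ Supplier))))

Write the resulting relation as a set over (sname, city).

{(Cal, LA), (Cal, MIA), (Mo, LA), (Mo, MIA), (Yan, LA), (Yan, MIA)}

Natural join on color: {(Bo, blue, 15, Orion), (Bo, blue, 25, Argo), (Cal, red, 11, Zephyr), (Cal, red, 35, Lyra), (Cal, red, 38, Orion), (Eve, blue, 15, Orion), (Eve, blue, 25, Argo), (Mo, red, 11, Zephyr), (Mo, red, 35, Lyra), (Mo, red, 38, Orion), (Uma, blue, 15, Orion), (Uma, blue, 25, Argo), (Wes, blue, 15, Orion), (Wes, blue, 25, Argo), (Yan, blue, 15, Orion), (Yan, blue, 25, Argo), (Yan, red, 11, Zephyr), (Yan, red, 35, Lyra), (Yan, red, 38, Orion)}
Natural join on pname: {(Bo, blue, 15, Orion, LA, 36), (Bo, blue, 15, Orion, MIA, 7), (Bo, blue, 15, Orion, SF, 33), (Cal, red, 11, Zephyr, SF, 38), (Cal, red, 35, Lyra, LA, 9), (Cal, red, 35, Lyra, MIA, 9), (Cal, red, 38, Orion, LA, 36), (Cal, red, 38, Orion, MIA, 7), (Cal, red, 38, Orion, SF, 33), (Eve, blue, 15, Orion, LA, 36), (Eve, blue, 15, Orion, MIA, 7), (Eve, blue, 15, Orion, SF, 33), (Mo, red, 11, Zephyr, SF, 38), (Mo, red, 35, Lyra, LA, 9), (Mo, red, 35, Lyra, MIA, 9), (Mo, red, 38, Orion, LA, 36), (Mo, red, 38, Orion, MIA, 7), (Mo, red, 38, Orion, SF, 33), (Uma, blue, 15, Orion, LA, 36), (Uma, blue, 15, Orion, MIA, 7), (Uma, blue, 15, Orion, SF, 33), (Wes, blue, 15, Orion, LA, 36), (Wes, blue, 15, Orion, MIA, 7), (Wes, blue, 15, Orion, SF, 33), (Yan, blue, 15, Orion, LA, 36), (Yan, blue, 15, Orion, MIA, 7), (Yan, blue, 15, Orion, SF, 33), (Yan, red, 11, Zephyr, SF, 38), (Yan, red, 35, Lyra, LA, 9), (Yan, red, 35, Lyra, MIA, 9), (Yan, red, 38, Orion, LA, 36), (Yan, red, 38, Orion, MIA, 7), (Yan, red, 38, Orion, SF, 33)}
Selection sid > 14: {(Bo, blue, 15, Orion, LA, 36), (Bo, blue, 15, Orion, MIA, 7), (Bo, blue, 15, Orion, SF, 33), (Cal, red, 35, Lyra, LA, 9), (Cal, red, 35, Lyra, MIA, 9), (Cal, red, 38, Orion, LA, 36), (Cal, red, 38, Orion, MIA, 7), (Cal, red, 38, Orion, SF, 33), (Eve, blue, 15, Orion, LA, 36), (Eve, blue, 15, Orion, MIA, 7), (Eve, blue, 15, Orion, SF, 33), (Mo, red, 35, Lyra, LA, 9), (Mo, red, 35, Lyra, MIA, 9), (Mo, red, 38, Orion, LA, 36), (Mo, red, 38, Orion, MIA, 7), (Mo, red, 38, Orion, SF, 33), (Uma, blue, 15, Orion, LA, 36), (Uma, blue, 15, Orion, MIA, 7), (Uma, blue, 15, Orion, SF, 33), (Wes, blue, 15, Orion, LA, 36), (Wes, blue, 15, Orion, MIA, 7), (Wes, blue, 15, Orion, SF, 33), (Yan, blue, 15, Orion, LA, 36), (Yan, blue, 15, Orion, MIA, 7), (Yan, blue, 15, Orion, SF, 33), (Yan, red, 35, Lyra, LA, 9), (Yan, red, 35, Lyra, MIA, 9), (Yan, red, 38, Orion, LA, 36), (Yan, red, 38, Orion, MIA, 7), (Yan, red, 38, Orion, SF, 33)}
Selection pname = Lyra: {(Cal, red, 35, Lyra, LA, 9), (Cal, red, 35, Lyra, MIA, 9), (Mo, red, 35, Lyra, LA, 9), (Mo, red, 35, Lyra, MIA, 9), (Yan, red, 35, Lyra, LA, 9), (Yan, red, 35, Lyra, MIA, 9)}
Projecting to sname, city: {(Cal, LA), (Cal, MIA), (Mo, LA), (Mo, MIA), (Yan, LA), (Yan, MIA)}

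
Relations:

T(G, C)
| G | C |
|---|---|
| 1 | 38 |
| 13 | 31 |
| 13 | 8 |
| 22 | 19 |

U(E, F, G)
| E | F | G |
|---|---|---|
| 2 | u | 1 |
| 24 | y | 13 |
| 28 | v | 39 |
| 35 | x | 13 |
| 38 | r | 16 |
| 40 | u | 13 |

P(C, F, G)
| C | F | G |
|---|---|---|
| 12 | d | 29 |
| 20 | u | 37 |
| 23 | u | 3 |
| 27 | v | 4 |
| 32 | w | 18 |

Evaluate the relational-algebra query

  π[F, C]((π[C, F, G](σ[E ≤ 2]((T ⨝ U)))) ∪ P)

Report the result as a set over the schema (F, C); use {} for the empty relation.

Natural join on G: {(1, 38, 2, u), (13, 31, 24, y), (13, 31, 35, x), (13, 31, 40, u), (13, 8, 24, y), (13, 8, 35, x), (13, 8, 40, u)}
σ[E ≤ 2]: keep tuples satisfying E ≤ 2 → {(1, 38, 2, u)}
Projecting to C, F, G: {(38, u, 1)}
Set union of the two operands is {(12, d, 29), (20, u, 37), (23, u, 3), (27, v, 4), (32, w, 18), (38, u, 1)}.
Projecting to F, C: {(d, 12), (u, 20), (u, 23), (u, 38), (v, 27), (w, 32)}

{(d, 12), (u, 20), (u, 23), (u, 38), (v, 27), (w, 32)}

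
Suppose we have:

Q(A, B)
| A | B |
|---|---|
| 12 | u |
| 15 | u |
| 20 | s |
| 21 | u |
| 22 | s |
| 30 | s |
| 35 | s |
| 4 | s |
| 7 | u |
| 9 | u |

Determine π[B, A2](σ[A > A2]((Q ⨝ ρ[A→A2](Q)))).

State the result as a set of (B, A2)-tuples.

ρ[A→A2]: schema becomes (A2, B); tuples unchanged.
Q ⋈ ρ[A→A2](Q) (natural join on B): {(12, u, 12), (12, u, 15), (12, u, 21), (12, u, 7), (12, u, 9), (15, u, 12), (15, u, 15), (15, u, 21), (15, u, 7), (15, u, 9), (20, s, 20), (20, s, 22), (20, s, 30), (20, s, 35), (20, s, 4), (21, u, 12), (21, u, 15), (21, u, 21), (21, u, 7), (21, u, 9), (22, s, 20), (22, s, 22), (22, s, 30), (22, s, 35), (22, s, 4), (30, s, 20), (30, s, 22), (30, s, 30), (30, s, 35), (30, s, 4), (35, s, 20), (35, s, 22), (35, s, 30), (35, s, 35), (35, s, 4), (4, s, 20), (4, s, 22), (4, s, 30), (4, s, 35), (4, s, 4), (7, u, 12), (7, u, 15), (7, u, 21), (7, u, 7), (7, u, 9), (9, u, 12), (9, u, 15), (9, u, 21), (9, u, 7), (9, u, 9)}
Selection A > A2: {(12, u, 7), (12, u, 9), (15, u, 12), (15, u, 7), (15, u, 9), (20, s, 4), (21, u, 12), (21, u, 15), (21, u, 7), (21, u, 9), (22, s, 20), (22, s, 4), (30, s, 20), (30, s, 22), (30, s, 4), (35, s, 20), (35, s, 22), (35, s, 30), (35, s, 4), (9, u, 7)}
Keep only column(s) B, A2 (12 duplicate(s) eliminated): {(s, 20), (s, 22), (s, 30), (s, 4), (u, 12), (u, 15), (u, 7), (u, 9)}

{(s, 20), (s, 22), (s, 30), (s, 4), (u, 12), (u, 15), (u, 7), (u, 9)}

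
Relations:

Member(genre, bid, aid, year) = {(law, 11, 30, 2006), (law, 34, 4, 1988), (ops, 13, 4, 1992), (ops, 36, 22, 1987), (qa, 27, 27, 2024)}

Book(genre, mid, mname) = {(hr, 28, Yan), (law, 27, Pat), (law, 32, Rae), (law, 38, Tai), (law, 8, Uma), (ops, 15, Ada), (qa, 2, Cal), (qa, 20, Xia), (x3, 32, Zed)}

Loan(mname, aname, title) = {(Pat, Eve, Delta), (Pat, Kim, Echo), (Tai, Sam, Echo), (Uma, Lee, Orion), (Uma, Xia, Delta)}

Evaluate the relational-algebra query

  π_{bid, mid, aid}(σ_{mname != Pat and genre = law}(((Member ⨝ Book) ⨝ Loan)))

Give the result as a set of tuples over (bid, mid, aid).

{(11, 38, 30), (11, 8, 30), (34, 38, 4), (34, 8, 4)}

Member ⋈ Book (natural join on genre): {(law, 11, 30, 2006, 27, Pat), (law, 11, 30, 2006, 32, Rae), (law, 11, 30, 2006, 38, Tai), (law, 11, 30, 2006, 8, Uma), (law, 34, 4, 1988, 27, Pat), (law, 34, 4, 1988, 32, Rae), (law, 34, 4, 1988, 38, Tai), (law, 34, 4, 1988, 8, Uma), (ops, 13, 4, 1992, 15, Ada), (ops, 36, 22, 1987, 15, Ada), (qa, 27, 27, 2024, 2, Cal), (qa, 27, 27, 2024, 20, Xia)}
(Member ⨝ Book) ⋈ Loan (natural join on mname): {(law, 11, 30, 2006, 27, Pat, Eve, Delta), (law, 11, 30, 2006, 27, Pat, Kim, Echo), (law, 11, 30, 2006, 38, Tai, Sam, Echo), (law, 11, 30, 2006, 8, Uma, Lee, Orion), (law, 11, 30, 2006, 8, Uma, Xia, Delta), (law, 34, 4, 1988, 27, Pat, Eve, Delta), (law, 34, 4, 1988, 27, Pat, Kim, Echo), (law, 34, 4, 1988, 38, Tai, Sam, Echo), (law, 34, 4, 1988, 8, Uma, Lee, Orion), (law, 34, 4, 1988, 8, Uma, Xia, Delta)}
σ[mname != Pat and genre = law]: keep tuples satisfying mname != Pat and genre = law → {(law, 11, 30, 2006, 38, Tai, Sam, Echo), (law, 11, 30, 2006, 8, Uma, Lee, Orion), (law, 11, 30, 2006, 8, Uma, Xia, Delta), (law, 34, 4, 1988, 38, Tai, Sam, Echo), (law, 34, 4, 1988, 8, Uma, Lee, Orion), (law, 34, 4, 1988, 8, Uma, Xia, Delta)}
Projecting to bid, mid, aid (2 duplicate(s) eliminated): {(11, 38, 30), (11, 8, 30), (34, 38, 4), (34, 8, 4)}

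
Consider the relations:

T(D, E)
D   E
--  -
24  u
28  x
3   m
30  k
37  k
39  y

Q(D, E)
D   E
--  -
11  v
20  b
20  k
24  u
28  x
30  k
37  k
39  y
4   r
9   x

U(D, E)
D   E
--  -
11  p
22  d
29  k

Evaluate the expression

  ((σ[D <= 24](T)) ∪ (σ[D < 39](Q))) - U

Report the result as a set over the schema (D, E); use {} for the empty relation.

Selection D <= 24: {(24, u), (3, m)}
Selection D < 39: {(11, v), (20, b), (20, k), (24, u), (28, x), (30, k), (37, k), (4, r), (9, x)}
Taking the union: {(11, v), (20, b), (20, k), (24, u), (28, x), (3, m), (30, k), (37, k), (4, r), (9, x)}
Taking the difference: {(11, v), (20, b), (20, k), (24, u), (28, x), (3, m), (30, k), (37, k), (4, r), (9, x)}

{(11, v), (20, b), (20, k), (24, u), (28, x), (3, m), (30, k), (37, k), (4, r), (9, x)}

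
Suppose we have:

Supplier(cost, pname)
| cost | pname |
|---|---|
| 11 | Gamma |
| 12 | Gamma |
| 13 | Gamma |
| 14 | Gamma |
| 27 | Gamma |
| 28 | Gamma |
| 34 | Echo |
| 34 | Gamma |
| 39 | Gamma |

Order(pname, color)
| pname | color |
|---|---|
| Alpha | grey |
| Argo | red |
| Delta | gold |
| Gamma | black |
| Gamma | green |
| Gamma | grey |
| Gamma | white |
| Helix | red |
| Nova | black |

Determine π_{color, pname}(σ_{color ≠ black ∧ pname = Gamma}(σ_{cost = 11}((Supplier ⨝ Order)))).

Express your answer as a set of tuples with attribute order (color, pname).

{(green, Gamma), (grey, Gamma), (white, Gamma)}

Natural join on pname: {(11, Gamma, black), (11, Gamma, green), (11, Gamma, grey), (11, Gamma, white), (12, Gamma, black), (12, Gamma, green), (12, Gamma, grey), (12, Gamma, white), (13, Gamma, black), (13, Gamma, green), (13, Gamma, grey), (13, Gamma, white), (14, Gamma, black), (14, Gamma, green), (14, Gamma, grey), (14, Gamma, white), (27, Gamma, black), (27, Gamma, green), (27, Gamma, grey), (27, Gamma, white), (28, Gamma, black), (28, Gamma, green), (28, Gamma, grey), (28, Gamma, white), (34, Gamma, black), (34, Gamma, green), (34, Gamma, grey), (34, Gamma, white), (39, Gamma, black), (39, Gamma, green), (39, Gamma, grey), (39, Gamma, white)}
Filtering on cost = 11 leaves {(11, Gamma, black), (11, Gamma, green), (11, Gamma, grey), (11, Gamma, white)}.
Filtering on color ≠ black ∧ pname = Gamma leaves {(11, Gamma, green), (11, Gamma, grey), (11, Gamma, white)}.
Projecting to color, pname: {(green, Gamma), (grey, Gamma), (white, Gamma)}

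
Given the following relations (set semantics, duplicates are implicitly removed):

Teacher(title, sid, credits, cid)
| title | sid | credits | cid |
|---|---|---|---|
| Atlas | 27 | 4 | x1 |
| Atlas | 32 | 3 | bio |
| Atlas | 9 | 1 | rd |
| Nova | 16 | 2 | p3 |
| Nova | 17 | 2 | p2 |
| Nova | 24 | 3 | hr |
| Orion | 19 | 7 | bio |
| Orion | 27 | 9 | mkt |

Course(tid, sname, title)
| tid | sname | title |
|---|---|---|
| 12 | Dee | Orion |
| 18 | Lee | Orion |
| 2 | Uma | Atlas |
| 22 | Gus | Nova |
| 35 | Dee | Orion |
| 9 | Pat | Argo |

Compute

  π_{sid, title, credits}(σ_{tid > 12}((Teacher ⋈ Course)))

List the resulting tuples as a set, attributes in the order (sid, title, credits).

{(16, Nova, 2), (17, Nova, 2), (19, Orion, 7), (24, Nova, 3), (27, Orion, 9)}

Natural join on title: {(Atlas, 27, 4, x1, 2, Uma), (Atlas, 32, 3, bio, 2, Uma), (Atlas, 9, 1, rd, 2, Uma), (Nova, 16, 2, p3, 22, Gus), (Nova, 17, 2, p2, 22, Gus), (Nova, 24, 3, hr, 22, Gus), (Orion, 19, 7, bio, 12, Dee), (Orion, 19, 7, bio, 18, Lee), (Orion, 19, 7, bio, 35, Dee), (Orion, 27, 9, mkt, 12, Dee), (Orion, 27, 9, mkt, 18, Lee), (Orion, 27, 9, mkt, 35, Dee)}
Apply σ_{tid > 12}; surviving tuples: {(Nova, 16, 2, p3, 22, Gus), (Nova, 17, 2, p2, 22, Gus), (Nova, 24, 3, hr, 22, Gus), (Orion, 19, 7, bio, 18, Lee), (Orion, 19, 7, bio, 35, Dee), (Orion, 27, 9, mkt, 18, Lee), (Orion, 27, 9, mkt, 35, Dee)}
π_{sid, title, credits} gives {(16, Nova, 2), (17, Nova, 2), (19, Orion, 7), (24, Nova, 3), (27, Orion, 9)} (2 duplicate(s) eliminated).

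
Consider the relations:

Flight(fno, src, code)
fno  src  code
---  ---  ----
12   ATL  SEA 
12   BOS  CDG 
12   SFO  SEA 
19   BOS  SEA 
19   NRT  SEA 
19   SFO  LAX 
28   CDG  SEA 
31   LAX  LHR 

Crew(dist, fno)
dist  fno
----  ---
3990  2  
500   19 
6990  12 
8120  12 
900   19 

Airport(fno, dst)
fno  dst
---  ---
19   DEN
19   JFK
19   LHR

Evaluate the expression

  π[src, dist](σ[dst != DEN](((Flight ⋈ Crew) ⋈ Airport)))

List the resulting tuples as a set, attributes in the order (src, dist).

{(BOS, 500), (BOS, 900), (NRT, 500), (NRT, 900), (SFO, 500), (SFO, 900)}

Joining Flight and Crew on fno yields {(12, ATL, SEA, 6990), (12, ATL, SEA, 8120), (12, BOS, CDG, 6990), (12, BOS, CDG, 8120), (12, SFO, SEA, 6990), (12, SFO, SEA, 8120), (19, BOS, SEA, 500), (19, BOS, SEA, 900), (19, NRT, SEA, 500), (19, NRT, SEA, 900), (19, SFO, LAX, 500), (19, SFO, LAX, 900)}.
Joining (Flight ⋈ Crew) and Airport on fno yields {(19, BOS, SEA, 500, DEN), (19, BOS, SEA, 500, JFK), (19, BOS, SEA, 500, LHR), (19, BOS, SEA, 900, DEN), (19, BOS, SEA, 900, JFK), (19, BOS, SEA, 900, LHR), (19, NRT, SEA, 500, DEN), (19, NRT, SEA, 500, JFK), (19, NRT, SEA, 500, LHR), (19, NRT, SEA, 900, DEN), (19, NRT, SEA, 900, JFK), (19, NRT, SEA, 900, LHR), (19, SFO, LAX, 500, DEN), (19, SFO, LAX, 500, JFK), (19, SFO, LAX, 500, LHR), (19, SFO, LAX, 900, DEN), (19, SFO, LAX, 900, JFK), (19, SFO, LAX, 900, LHR)}.
Apply σ_{dst != DEN}; surviving tuples: {(19, BOS, SEA, 500, JFK), (19, BOS, SEA, 500, LHR), (19, BOS, SEA, 900, JFK), (19, BOS, SEA, 900, LHR), (19, NRT, SEA, 500, JFK), (19, NRT, SEA, 500, LHR), (19, NRT, SEA, 900, JFK), (19, NRT, SEA, 900, LHR), (19, SFO, LAX, 500, JFK), (19, SFO, LAX, 500, LHR), (19, SFO, LAX, 900, JFK), (19, SFO, LAX, 900, LHR)}
π[src, dist]: project onto (src, dist) (6 duplicate(s) eliminated) → {(BOS, 500), (BOS, 900), (NRT, 500), (NRT, 900), (SFO, 500), (SFO, 900)}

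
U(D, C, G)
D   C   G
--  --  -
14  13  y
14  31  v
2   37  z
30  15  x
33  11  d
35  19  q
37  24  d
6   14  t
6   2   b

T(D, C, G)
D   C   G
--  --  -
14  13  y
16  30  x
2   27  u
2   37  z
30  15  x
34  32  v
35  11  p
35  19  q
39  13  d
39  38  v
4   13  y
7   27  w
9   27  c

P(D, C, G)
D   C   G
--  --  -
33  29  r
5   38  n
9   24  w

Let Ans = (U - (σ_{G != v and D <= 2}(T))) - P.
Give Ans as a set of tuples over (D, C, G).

{(14, 13, y), (14, 31, v), (30, 15, x), (33, 11, d), (35, 19, q), (37, 24, d), (6, 14, t), (6, 2, b)}

Apply σ_{G != v and D <= 2}; surviving tuples: {(2, 27, u), (2, 37, z)}
Difference: {(14, 13, y), (14, 31, v), (2, 37, z), (30, 15, x), (33, 11, d), (35, 19, q), (37, 24, d), (6, 14, t), (6, 2, b)} with {(2, 27, u), (2, 37, z)} → {(14, 13, y), (14, 31, v), (30, 15, x), (33, 11, d), (35, 19, q), (37, 24, d), (6, 14, t), (6, 2, b)}
Difference: {(14, 13, y), (14, 31, v), (30, 15, x), (33, 11, d), (35, 19, q), (37, 24, d), (6, 14, t), (6, 2, b)} with {(33, 29, r), (5, 38, n), (9, 24, w)} → {(14, 13, y), (14, 31, v), (30, 15, x), (33, 11, d), (35, 19, q), (37, 24, d), (6, 14, t), (6, 2, b)}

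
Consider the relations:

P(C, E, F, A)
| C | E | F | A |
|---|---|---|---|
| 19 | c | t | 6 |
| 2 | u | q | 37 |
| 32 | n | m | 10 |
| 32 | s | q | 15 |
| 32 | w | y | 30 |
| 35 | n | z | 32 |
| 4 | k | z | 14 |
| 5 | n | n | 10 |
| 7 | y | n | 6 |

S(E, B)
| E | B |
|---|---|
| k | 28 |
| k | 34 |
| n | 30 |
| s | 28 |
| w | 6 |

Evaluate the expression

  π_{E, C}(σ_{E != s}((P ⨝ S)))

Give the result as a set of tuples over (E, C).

{(k, 4), (n, 32), (n, 35), (n, 5), (w, 32)}

Natural join on E: {(32, n, m, 10, 30), (32, s, q, 15, 28), (32, w, y, 30, 6), (35, n, z, 32, 30), (4, k, z, 14, 28), (4, k, z, 14, 34), (5, n, n, 10, 30)}
Apply σ_{E != s}; surviving tuples: {(32, n, m, 10, 30), (32, w, y, 30, 6), (35, n, z, 32, 30), (4, k, z, 14, 28), (4, k, z, 14, 34), (5, n, n, 10, 30)}
π[E, C]: project onto (E, C) (1 duplicate(s) eliminated) → {(k, 4), (n, 32), (n, 35), (n, 5), (w, 32)}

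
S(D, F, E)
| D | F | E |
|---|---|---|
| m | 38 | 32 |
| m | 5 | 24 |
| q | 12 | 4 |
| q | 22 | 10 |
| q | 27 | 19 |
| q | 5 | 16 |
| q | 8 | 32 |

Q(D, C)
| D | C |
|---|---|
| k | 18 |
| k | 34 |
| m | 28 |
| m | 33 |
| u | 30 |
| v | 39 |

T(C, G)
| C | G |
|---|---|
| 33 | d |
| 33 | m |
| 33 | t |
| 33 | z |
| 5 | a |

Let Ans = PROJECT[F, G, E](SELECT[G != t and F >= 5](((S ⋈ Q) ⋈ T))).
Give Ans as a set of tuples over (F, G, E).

{(38, d, 32), (38, m, 32), (38, z, 32), (5, d, 24), (5, m, 24), (5, z, 24)}

S ⋈ Q (natural join on D): {(m, 38, 32, 28), (m, 38, 32, 33), (m, 5, 24, 28), (m, 5, 24, 33)}
(S ⋈ Q) ⋈ T (natural join on C): {(m, 38, 32, 33, d), (m, 38, 32, 33, m), (m, 38, 32, 33, t), (m, 38, 32, 33, z), (m, 5, 24, 33, d), (m, 5, 24, 33, m), (m, 5, 24, 33, t), (m, 5, 24, 33, z)}
σ[G != t and F >= 5]: keep tuples satisfying G != t and F >= 5 → {(m, 38, 32, 33, d), (m, 38, 32, 33, m), (m, 38, 32, 33, z), (m, 5, 24, 33, d), (m, 5, 24, 33, m), (m, 5, 24, 33, z)}
Keep only column(s) F, G, E: {(38, d, 32), (38, m, 32), (38, z, 32), (5, d, 24), (5, m, 24), (5, z, 24)}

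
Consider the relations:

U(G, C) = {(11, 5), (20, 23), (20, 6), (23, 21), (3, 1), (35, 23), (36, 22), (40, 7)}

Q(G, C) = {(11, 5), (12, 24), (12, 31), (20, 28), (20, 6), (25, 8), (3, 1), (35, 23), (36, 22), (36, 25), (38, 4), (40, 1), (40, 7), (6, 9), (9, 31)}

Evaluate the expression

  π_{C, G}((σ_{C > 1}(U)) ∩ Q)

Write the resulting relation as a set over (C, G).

{(22, 36), (23, 35), (5, 11), (6, 20), (7, 40)}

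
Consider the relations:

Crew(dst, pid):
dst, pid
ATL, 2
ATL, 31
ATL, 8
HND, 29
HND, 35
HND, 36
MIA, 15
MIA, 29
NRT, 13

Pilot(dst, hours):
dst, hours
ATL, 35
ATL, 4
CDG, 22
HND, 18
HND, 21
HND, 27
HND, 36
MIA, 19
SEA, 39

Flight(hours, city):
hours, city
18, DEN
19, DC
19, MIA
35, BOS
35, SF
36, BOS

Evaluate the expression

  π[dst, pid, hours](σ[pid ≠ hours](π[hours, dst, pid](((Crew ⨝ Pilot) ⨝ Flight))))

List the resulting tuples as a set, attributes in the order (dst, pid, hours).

{(ATL, 2, 35), (ATL, 31, 35), (ATL, 8, 35), (HND, 29, 18), (HND, 29, 36), (HND, 35, 18), (HND, 35, 36), (HND, 36, 18), (MIA, 15, 19), (MIA, 29, 19)}

Crew ⋈ Pilot (natural join on dst): {(ATL, 2, 35), (ATL, 2, 4), (ATL, 31, 35), (ATL, 31, 4), (ATL, 8, 35), (ATL, 8, 4), (HND, 29, 18), (HND, 29, 21), (HND, 29, 27), (HND, 29, 36), (HND, 35, 18), (HND, 35, 21), (HND, 35, 27), (HND, 35, 36), (HND, 36, 18), (HND, 36, 21), (HND, 36, 27), (HND, 36, 36), (MIA, 15, 19), (MIA, 29, 19)}
(Crew ⨝ Pilot) ⋈ Flight (natural join on hours): {(ATL, 2, 35, BOS), (ATL, 2, 35, SF), (ATL, 31, 35, BOS), (ATL, 31, 35, SF), (ATL, 8, 35, BOS), (ATL, 8, 35, SF), (HND, 29, 18, DEN), (HND, 29, 36, BOS), (HND, 35, 18, DEN), (HND, 35, 36, BOS), (HND, 36, 18, DEN), (HND, 36, 36, BOS), (MIA, 15, 19, DC), (MIA, 15, 19, MIA), (MIA, 29, 19, DC), (MIA, 29, 19, MIA)}
Keep only column(s) hours, dst, pid (5 duplicate(s) eliminated): {(18, HND, 29), (18, HND, 35), (18, HND, 36), (19, MIA, 15), (19, MIA, 29), (35, ATL, 2), (35, ATL, 31), (35, ATL, 8), (36, HND, 29), (36, HND, 35), (36, HND, 36)}
Filtering on pid ≠ hours leaves {(18, HND, 29), (18, HND, 35), (18, HND, 36), (19, MIA, 15), (19, MIA, 29), (35, ATL, 2), (35, ATL, 31), (35, ATL, 8), (36, HND, 29), (36, HND, 35)}.
Keep only column(s) dst, pid, hours: {(ATL, 2, 35), (ATL, 31, 35), (ATL, 8, 35), (HND, 29, 18), (HND, 29, 36), (HND, 35, 18), (HND, 35, 36), (HND, 36, 18), (MIA, 15, 19), (MIA, 29, 19)}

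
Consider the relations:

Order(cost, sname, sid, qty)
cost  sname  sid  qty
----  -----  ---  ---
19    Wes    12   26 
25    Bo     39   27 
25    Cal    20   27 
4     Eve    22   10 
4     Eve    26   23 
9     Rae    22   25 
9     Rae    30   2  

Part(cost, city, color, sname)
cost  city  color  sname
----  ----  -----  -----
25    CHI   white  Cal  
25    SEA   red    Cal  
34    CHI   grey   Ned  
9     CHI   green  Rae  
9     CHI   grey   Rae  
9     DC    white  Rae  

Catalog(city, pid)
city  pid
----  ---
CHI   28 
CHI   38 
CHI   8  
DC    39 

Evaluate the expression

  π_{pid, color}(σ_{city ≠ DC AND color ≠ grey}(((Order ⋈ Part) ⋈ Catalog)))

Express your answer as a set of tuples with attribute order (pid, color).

{(28, green), (28, white), (38, green), (38, white), (8, green), (8, white)}

Order ⋈ Part (natural join on cost, sname): {(25, Cal, 20, 27, CHI, white), (25, Cal, 20, 27, SEA, red), (9, Rae, 22, 25, CHI, green), (9, Rae, 22, 25, CHI, grey), (9, Rae, 22, 25, DC, white), (9, Rae, 30, 2, CHI, green), (9, Rae, 30, 2, CHI, grey), (9, Rae, 30, 2, DC, white)}
(Order ⋈ Part) ⋈ Catalog (natural join on city): {(25, Cal, 20, 27, CHI, white, 28), (25, Cal, 20, 27, CHI, white, 38), (25, Cal, 20, 27, CHI, white, 8), (9, Rae, 22, 25, CHI, green, 28), (9, Rae, 22, 25, CHI, green, 38), (9, Rae, 22, 25, CHI, green, 8), (9, Rae, 22, 25, CHI, grey, 28), (9, Rae, 22, 25, CHI, grey, 38), (9, Rae, 22, 25, CHI, grey, 8), (9, Rae, 22, 25, DC, white, 39), (9, Rae, 30, 2, CHI, green, 28), (9, Rae, 30, 2, CHI, green, 38), (9, Rae, 30, 2, CHI, green, 8), (9, Rae, 30, 2, CHI, grey, 28), (9, Rae, 30, 2, CHI, grey, 38), (9, Rae, 30, 2, CHI, grey, 8), (9, Rae, 30, 2, DC, white, 39)}
σ[city ≠ DC AND color ≠ grey]: keep tuples satisfying city ≠ DC AND color ≠ grey → {(25, Cal, 20, 27, CHI, white, 28), (25, Cal, 20, 27, CHI, white, 38), (25, Cal, 20, 27, CHI, white, 8), (9, Rae, 22, 25, CHI, green, 28), (9, Rae, 22, 25, CHI, green, 38), (9, Rae, 22, 25, CHI, green, 8), (9, Rae, 30, 2, CHI, green, 28), (9, Rae, 30, 2, CHI, green, 38), (9, Rae, 30, 2, CHI, green, 8)}
Projecting to pid, color (3 duplicate(s) eliminated): {(28, green), (28, white), (38, green), (38, white), (8, green), (8, white)}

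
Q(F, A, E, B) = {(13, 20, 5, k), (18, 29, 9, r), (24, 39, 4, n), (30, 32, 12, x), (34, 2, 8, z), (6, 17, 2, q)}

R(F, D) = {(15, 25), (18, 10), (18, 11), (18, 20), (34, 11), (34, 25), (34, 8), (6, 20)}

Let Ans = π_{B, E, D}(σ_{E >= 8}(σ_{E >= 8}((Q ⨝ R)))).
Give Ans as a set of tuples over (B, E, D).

Joining Q and R on F yields {(18, 29, 9, r, 10), (18, 29, 9, r, 11), (18, 29, 9, r, 20), (34, 2, 8, z, 11), (34, 2, 8, z, 25), (34, 2, 8, z, 8), (6, 17, 2, q, 20)}.
Selection E >= 8: {(18, 29, 9, r, 10), (18, 29, 9, r, 11), (18, 29, 9, r, 20), (34, 2, 8, z, 11), (34, 2, 8, z, 25), (34, 2, 8, z, 8)}
Selection E >= 8: {(18, 29, 9, r, 10), (18, 29, 9, r, 11), (18, 29, 9, r, 20), (34, 2, 8, z, 11), (34, 2, 8, z, 25), (34, 2, 8, z, 8)}
π_{B, E, D} gives {(r, 9, 10), (r, 9, 11), (r, 9, 20), (z, 8, 11), (z, 8, 25), (z, 8, 8)}.

{(r, 9, 10), (r, 9, 11), (r, 9, 20), (z, 8, 11), (z, 8, 25), (z, 8, 8)}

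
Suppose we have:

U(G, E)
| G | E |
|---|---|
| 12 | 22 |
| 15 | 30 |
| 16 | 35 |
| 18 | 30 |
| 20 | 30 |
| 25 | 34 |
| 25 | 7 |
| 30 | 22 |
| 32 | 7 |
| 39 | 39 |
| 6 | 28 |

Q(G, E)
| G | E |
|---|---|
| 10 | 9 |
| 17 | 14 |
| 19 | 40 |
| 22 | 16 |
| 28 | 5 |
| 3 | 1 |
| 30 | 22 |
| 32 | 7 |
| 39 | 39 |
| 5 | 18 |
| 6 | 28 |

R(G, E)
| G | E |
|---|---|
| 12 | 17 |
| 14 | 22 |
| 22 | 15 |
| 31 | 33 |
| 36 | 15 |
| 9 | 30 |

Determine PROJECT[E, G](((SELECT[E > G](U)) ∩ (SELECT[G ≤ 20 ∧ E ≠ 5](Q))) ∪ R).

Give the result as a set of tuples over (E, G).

Filtering on E > G leaves {(12, 22), (15, 30), (16, 35), (18, 30), (20, 30), (25, 34), (6, 28)}.
Filtering on G ≤ 20 ∧ E ≠ 5 leaves {(10, 9), (17, 14), (19, 40), (3, 1), (5, 18), (6, 28)}.
Set intersection of the two operands is {(6, 28)}.
Set union of the two operands is {(12, 17), (14, 22), (22, 15), (31, 33), (36, 15), (6, 28), (9, 30)}.
Projecting to E, G: {(15, 22), (15, 36), (17, 12), (22, 14), (28, 6), (30, 9), (33, 31)}

{(15, 22), (15, 36), (17, 12), (22, 14), (28, 6), (30, 9), (33, 31)}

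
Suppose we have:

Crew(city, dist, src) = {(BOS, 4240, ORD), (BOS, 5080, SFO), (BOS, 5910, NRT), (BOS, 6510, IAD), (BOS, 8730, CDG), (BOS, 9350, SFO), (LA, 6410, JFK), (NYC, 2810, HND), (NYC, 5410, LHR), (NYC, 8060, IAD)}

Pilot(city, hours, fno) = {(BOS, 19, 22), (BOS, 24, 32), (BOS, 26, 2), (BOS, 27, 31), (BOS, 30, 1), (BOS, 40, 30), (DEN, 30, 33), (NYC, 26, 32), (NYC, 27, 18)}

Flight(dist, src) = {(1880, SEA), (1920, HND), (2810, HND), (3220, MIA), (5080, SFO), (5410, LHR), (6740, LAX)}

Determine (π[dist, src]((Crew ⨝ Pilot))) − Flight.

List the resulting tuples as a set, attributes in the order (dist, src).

{(4240, ORD), (5910, NRT), (6510, IAD), (8060, IAD), (8730, CDG), (9350, SFO)}

Natural join on city: {(BOS, 4240, ORD, 19, 22), (BOS, 4240, ORD, 24, 32), (BOS, 4240, ORD, 26, 2), (BOS, 4240, ORD, 27, 31), (BOS, 4240, ORD, 30, 1), (BOS, 4240, ORD, 40, 30), (BOS, 5080, SFO, 19, 22), (BOS, 5080, SFO, 24, 32), (BOS, 5080, SFO, 26, 2), (BOS, 5080, SFO, 27, 31), (BOS, 5080, SFO, 30, 1), (BOS, 5080, SFO, 40, 30), (BOS, 5910, NRT, 19, 22), (BOS, 5910, NRT, 24, 32), (BOS, 5910, NRT, 26, 2), (BOS, 5910, NRT, 27, 31), (BOS, 5910, NRT, 30, 1), (BOS, 5910, NRT, 40, 30), (BOS, 6510, IAD, 19, 22), (BOS, 6510, IAD, 24, 32), (BOS, 6510, IAD, 26, 2), (BOS, 6510, IAD, 27, 31), (BOS, 6510, IAD, 30, 1), (BOS, 6510, IAD, 40, 30), (BOS, 8730, CDG, 19, 22), (BOS, 8730, CDG, 24, 32), (BOS, 8730, CDG, 26, 2), (BOS, 8730, CDG, 27, 31), (BOS, 8730, CDG, 30, 1), (BOS, 8730, CDG, 40, 30), (BOS, 9350, SFO, 19, 22), (BOS, 9350, SFO, 24, 32), (BOS, 9350, SFO, 26, 2), (BOS, 9350, SFO, 27, 31), (BOS, 9350, SFO, 30, 1), (BOS, 9350, SFO, 40, 30), (NYC, 2810, HND, 26, 32), (NYC, 2810, HND, 27, 18), (NYC, 5410, LHR, 26, 32), (NYC, 5410, LHR, 27, 18), (NYC, 8060, IAD, 26, 32), (NYC, 8060, IAD, 27, 18)}
Keep only column(s) dist, src (33 duplicate(s) eliminated): {(2810, HND), (4240, ORD), (5080, SFO), (5410, LHR), (5910, NRT), (6510, IAD), (8060, IAD), (8730, CDG), (9350, SFO)}
Taking the difference: {(4240, ORD), (5910, NRT), (6510, IAD), (8060, IAD), (8730, CDG), (9350, SFO)}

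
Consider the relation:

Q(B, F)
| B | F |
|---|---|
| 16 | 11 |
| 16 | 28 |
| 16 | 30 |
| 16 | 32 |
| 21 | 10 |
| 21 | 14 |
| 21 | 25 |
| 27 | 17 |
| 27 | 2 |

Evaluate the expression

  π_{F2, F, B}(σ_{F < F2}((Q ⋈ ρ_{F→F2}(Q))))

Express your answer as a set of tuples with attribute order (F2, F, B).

{(14, 10, 21), (17, 2, 27), (25, 10, 21), (25, 14, 21), (28, 11, 16), (30, 11, 16), (30, 28, 16), (32, 11, 16), (32, 28, 16), (32, 30, 16)}

ρ[F→F2]: schema becomes (B, F2); tuples unchanged.
Joining Q and ρ_{F→F2}(Q) on B yields {(16, 11, 11), (16, 11, 28), (16, 11, 30), (16, 11, 32), (16, 28, 11), (16, 28, 28), (16, 28, 30), (16, 28, 32), (16, 30, 11), (16, 30, 28), (16, 30, 30), (16, 30, 32), (16, 32, 11), (16, 32, 28), (16, 32, 30), (16, 32, 32), (21, 10, 10), (21, 10, 14), (21, 10, 25), (21, 14, 10), (21, 14, 14), (21, 14, 25), (21, 25, 10), (21, 25, 14), (21, 25, 25), (27, 17, 17), (27, 17, 2), (27, 2, 17), (27, 2, 2)}.
Filtering on F < F2 leaves {(16, 11, 28), (16, 11, 30), (16, 11, 32), (16, 28, 30), (16, 28, 32), (16, 30, 32), (21, 10, 14), (21, 10, 25), (21, 14, 25), (27, 2, 17)}.
π_{F2, F, B} gives {(14, 10, 21), (17, 2, 27), (25, 10, 21), (25, 14, 21), (28, 11, 16), (30, 11, 16), (30, 28, 16), (32, 11, 16), (32, 28, 16), (32, 30, 16)}.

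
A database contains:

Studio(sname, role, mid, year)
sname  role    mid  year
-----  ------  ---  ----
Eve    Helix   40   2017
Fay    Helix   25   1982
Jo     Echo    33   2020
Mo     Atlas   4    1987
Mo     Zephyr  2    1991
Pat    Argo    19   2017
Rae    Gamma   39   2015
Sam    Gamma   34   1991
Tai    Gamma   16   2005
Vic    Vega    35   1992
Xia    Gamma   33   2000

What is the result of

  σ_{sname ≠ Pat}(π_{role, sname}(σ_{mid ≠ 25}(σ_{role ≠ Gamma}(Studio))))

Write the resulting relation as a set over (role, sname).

{(Atlas, Mo), (Echo, Jo), (Helix, Eve), (Vega, Vic), (Zephyr, Mo)}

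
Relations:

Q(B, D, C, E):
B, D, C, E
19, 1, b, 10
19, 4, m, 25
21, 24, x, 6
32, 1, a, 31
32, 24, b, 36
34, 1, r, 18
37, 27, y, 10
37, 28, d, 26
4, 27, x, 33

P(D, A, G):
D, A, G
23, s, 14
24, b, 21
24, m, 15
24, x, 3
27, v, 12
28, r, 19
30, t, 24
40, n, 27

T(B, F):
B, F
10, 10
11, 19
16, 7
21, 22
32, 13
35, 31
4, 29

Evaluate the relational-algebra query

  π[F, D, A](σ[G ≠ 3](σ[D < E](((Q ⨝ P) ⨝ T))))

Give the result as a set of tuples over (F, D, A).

Q ⋈ P (natural join on D): {(21, 24, x, 6, b, 21), (21, 24, x, 6, m, 15), (21, 24, x, 6, x, 3), (32, 24, b, 36, b, 21), (32, 24, b, 36, m, 15), (32, 24, b, 36, x, 3), (37, 27, y, 10, v, 12), (37, 28, d, 26, r, 19), (4, 27, x, 33, v, 12)}
(Q ⨝ P) ⋈ T (natural join on B): {(21, 24, x, 6, b, 21, 22), (21, 24, x, 6, m, 15, 22), (21, 24, x, 6, x, 3, 22), (32, 24, b, 36, b, 21, 13), (32, 24, b, 36, m, 15, 13), (32, 24, b, 36, x, 3, 13), (4, 27, x, 33, v, 12, 29)}
Filtering on D < E leaves {(32, 24, b, 36, b, 21, 13), (32, 24, b, 36, m, 15, 13), (32, 24, b, 36, x, 3, 13), (4, 27, x, 33, v, 12, 29)}.
Filtering on G ≠ 3 leaves {(32, 24, b, 36, b, 21, 13), (32, 24, b, 36, m, 15, 13), (4, 27, x, 33, v, 12, 29)}.
Projecting to F, D, A: {(13, 24, b), (13, 24, m), (29, 27, v)}

{(13, 24, b), (13, 24, m), (29, 27, v)}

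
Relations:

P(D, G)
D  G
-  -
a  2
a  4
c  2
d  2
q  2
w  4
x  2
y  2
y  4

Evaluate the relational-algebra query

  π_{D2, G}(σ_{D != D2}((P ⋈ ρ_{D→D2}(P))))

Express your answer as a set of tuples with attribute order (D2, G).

{(a, 2), (a, 4), (c, 2), (d, 2), (q, 2), (w, 4), (x, 2), (y, 2), (y, 4)}

ρ[D→D2]: schema becomes (D2, G); tuples unchanged.
P ⋈ ρ_{D→D2}(P) (natural join on G): {(a, 2, a), (a, 2, c), (a, 2, d), (a, 2, q), (a, 2, x), (a, 2, y), (a, 4, a), (a, 4, w), (a, 4, y), (c, 2, a), (c, 2, c), (c, 2, d), (c, 2, q), (c, 2, x), (c, 2, y), (d, 2, a), (d, 2, c), (d, 2, d), (d, 2, q), (d, 2, x), (d, 2, y), (q, 2, a), (q, 2, c), (q, 2, d), (q, 2, q), (q, 2, x), (q, 2, y), (w, 4, a), (w, 4, w), (w, 4, y), (x, 2, a), (x, 2, c), (x, 2, d), (x, 2, q), (x, 2, x), (x, 2, y), (y, 2, a), (y, 2, c), (y, 2, d), (y, 2, q), (y, 2, x), (y, 2, y), (y, 4, a), (y, 4, w), (y, 4, y)}
Apply σ_{D != D2}; surviving tuples: {(a, 2, c), (a, 2, d), (a, 2, q), (a, 2, x), (a, 2, y), (a, 4, w), (a, 4, y), (c, 2, a), (c, 2, d), (c, 2, q), (c, 2, x), (c, 2, y), (d, 2, a), (d, 2, c), (d, 2, q), (d, 2, x), (d, 2, y), (q, 2, a), (q, 2, c), (q, 2, d), (q, 2, x), (q, 2, y), (w, 4, a), (w, 4, y), (x, 2, a), (x, 2, c), (x, 2, d), (x, 2, q), (x, 2, y), (y, 2, a), (y, 2, c), (y, 2, d), (y, 2, q), (y, 2, x), (y, 4, a), (y, 4, w)}
Keep only column(s) D2, G (27 duplicate(s) eliminated): {(a, 2), (a, 4), (c, 2), (d, 2), (q, 2), (w, 4), (x, 2), (y, 2), (y, 4)}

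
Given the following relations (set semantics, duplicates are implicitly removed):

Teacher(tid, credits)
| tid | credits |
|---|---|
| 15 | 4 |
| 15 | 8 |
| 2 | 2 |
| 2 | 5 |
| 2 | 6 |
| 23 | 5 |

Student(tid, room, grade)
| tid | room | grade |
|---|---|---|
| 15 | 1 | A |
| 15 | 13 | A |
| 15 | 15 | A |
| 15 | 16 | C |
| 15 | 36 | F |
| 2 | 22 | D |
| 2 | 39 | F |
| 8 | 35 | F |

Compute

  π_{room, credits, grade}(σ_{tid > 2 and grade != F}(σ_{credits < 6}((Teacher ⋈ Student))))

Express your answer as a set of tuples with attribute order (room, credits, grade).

Joining Teacher and Student on tid yields {(15, 4, 1, A), (15, 4, 13, A), (15, 4, 15, A), (15, 4, 16, C), (15, 4, 36, F), (15, 8, 1, A), (15, 8, 13, A), (15, 8, 15, A), (15, 8, 16, C), (15, 8, 36, F), (2, 2, 22, D), (2, 2, 39, F), (2, 5, 22, D), (2, 5, 39, F), (2, 6, 22, D), (2, 6, 39, F)}.
Apply σ_{credits < 6}; surviving tuples: {(15, 4, 1, A), (15, 4, 13, A), (15, 4, 15, A), (15, 4, 16, C), (15, 4, 36, F), (2, 2, 22, D), (2, 2, 39, F), (2, 5, 22, D), (2, 5, 39, F)}
Apply σ_{tid > 2 and grade != F}; surviving tuples: {(15, 4, 1, A), (15, 4, 13, A), (15, 4, 15, A), (15, 4, 16, C)}
π_{room, credits, grade} gives {(1, 4, A), (13, 4, A), (15, 4, A), (16, 4, C)}.

{(1, 4, A), (13, 4, A), (15, 4, A), (16, 4, C)}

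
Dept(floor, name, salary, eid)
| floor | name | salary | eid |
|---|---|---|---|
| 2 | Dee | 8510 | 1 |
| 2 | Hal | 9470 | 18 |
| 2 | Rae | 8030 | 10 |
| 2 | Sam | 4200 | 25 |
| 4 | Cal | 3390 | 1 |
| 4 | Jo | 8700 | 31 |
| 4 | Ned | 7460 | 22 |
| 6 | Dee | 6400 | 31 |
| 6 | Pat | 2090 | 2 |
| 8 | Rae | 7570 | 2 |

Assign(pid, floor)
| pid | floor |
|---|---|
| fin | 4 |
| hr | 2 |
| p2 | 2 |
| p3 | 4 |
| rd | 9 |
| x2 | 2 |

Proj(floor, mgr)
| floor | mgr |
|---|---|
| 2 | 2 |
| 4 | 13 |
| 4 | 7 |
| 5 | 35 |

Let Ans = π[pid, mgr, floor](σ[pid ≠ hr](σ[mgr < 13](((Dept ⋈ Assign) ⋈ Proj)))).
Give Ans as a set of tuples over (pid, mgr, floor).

Natural join on floor: {(2, Dee, 8510, 1, hr), (2, Dee, 8510, 1, p2), (2, Dee, 8510, 1, x2), (2, Hal, 9470, 18, hr), (2, Hal, 9470, 18, p2), (2, Hal, 9470, 18, x2), (2, Rae, 8030, 10, hr), (2, Rae, 8030, 10, p2), (2, Rae, 8030, 10, x2), (2, Sam, 4200, 25, hr), (2, Sam, 4200, 25, p2), (2, Sam, 4200, 25, x2), (4, Cal, 3390, 1, fin), (4, Cal, 3390, 1, p3), (4, Jo, 8700, 31, fin), (4, Jo, 8700, 31, p3), (4, Ned, 7460, 22, fin), (4, Ned, 7460, 22, p3)}
Natural join on floor: {(2, Dee, 8510, 1, hr, 2), (2, Dee, 8510, 1, p2, 2), (2, Dee, 8510, 1, x2, 2), (2, Hal, 9470, 18, hr, 2), (2, Hal, 9470, 18, p2, 2), (2, Hal, 9470, 18, x2, 2), (2, Rae, 8030, 10, hr, 2), (2, Rae, 8030, 10, p2, 2), (2, Rae, 8030, 10, x2, 2), (2, Sam, 4200, 25, hr, 2), (2, Sam, 4200, 25, p2, 2), (2, Sam, 4200, 25, x2, 2), (4, Cal, 3390, 1, fin, 13), (4, Cal, 3390, 1, fin, 7), (4, Cal, 3390, 1, p3, 13), (4, Cal, 3390, 1, p3, 7), (4, Jo, 8700, 31, fin, 13), (4, Jo, 8700, 31, fin, 7), (4, Jo, 8700, 31, p3, 13), (4, Jo, 8700, 31, p3, 7), (4, Ned, 7460, 22, fin, 13), (4, Ned, 7460, 22, fin, 7), (4, Ned, 7460, 22, p3, 13), (4, Ned, 7460, 22, p3, 7)}
Selection mgr < 13: {(2, Dee, 8510, 1, hr, 2), (2, Dee, 8510, 1, p2, 2), (2, Dee, 8510, 1, x2, 2), (2, Hal, 9470, 18, hr, 2), (2, Hal, 9470, 18, p2, 2), (2, Hal, 9470, 18, x2, 2), (2, Rae, 8030, 10, hr, 2), (2, Rae, 8030, 10, p2, 2), (2, Rae, 8030, 10, x2, 2), (2, Sam, 4200, 25, hr, 2), (2, Sam, 4200, 25, p2, 2), (2, Sam, 4200, 25, x2, 2), (4, Cal, 3390, 1, fin, 7), (4, Cal, 3390, 1, p3, 7), (4, Jo, 8700, 31, fin, 7), (4, Jo, 8700, 31, p3, 7), (4, Ned, 7460, 22, fin, 7), (4, Ned, 7460, 22, p3, 7)}
Selection pid ≠ hr: {(2, Dee, 8510, 1, p2, 2), (2, Dee, 8510, 1, x2, 2), (2, Hal, 9470, 18, p2, 2), (2, Hal, 9470, 18, x2, 2), (2, Rae, 8030, 10, p2, 2), (2, Rae, 8030, 10, x2, 2), (2, Sam, 4200, 25, p2, 2), (2, Sam, 4200, 25, x2, 2), (4, Cal, 3390, 1, fin, 7), (4, Cal, 3390, 1, p3, 7), (4, Jo, 8700, 31, fin, 7), (4, Jo, 8700, 31, p3, 7), (4, Ned, 7460, 22, fin, 7), (4, Ned, 7460, 22, p3, 7)}
Projecting to pid, mgr, floor (10 duplicate(s) eliminated): {(fin, 7, 4), (p2, 2, 2), (p3, 7, 4), (x2, 2, 2)}

{(fin, 7, 4), (p2, 2, 2), (p3, 7, 4), (x2, 2, 2)}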